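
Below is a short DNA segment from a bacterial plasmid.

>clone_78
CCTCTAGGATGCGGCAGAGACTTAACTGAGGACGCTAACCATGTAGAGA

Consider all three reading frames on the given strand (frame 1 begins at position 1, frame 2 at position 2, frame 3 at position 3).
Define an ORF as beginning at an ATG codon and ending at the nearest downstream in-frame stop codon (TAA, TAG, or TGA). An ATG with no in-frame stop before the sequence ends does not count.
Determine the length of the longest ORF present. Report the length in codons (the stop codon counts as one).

Frame 1: CCT CTA GGA TGC GGC AGA GAC TTA ACT GAG GAC GCT AAC CAT GTA GAG — no ATG→stop ORF.
Frame 2: CTC TAG GAT GCG GCA GAG ACT TAA CTG AGG ACG CTA ACC ATG TAG AGA — ATG at 41, stop TAG at 44 → 6 nt.
Frame 3: TCT AGG ATG CGG CAG AGA CTT AAC TGA GGA CGC TAA CCA TGT AGA — ATG at 9, stop TGA at 27 → 21 nt.
Longest: frame 3, positions 9–29, 21 nt = 7 codons = 6 aa. → 7 codons.

7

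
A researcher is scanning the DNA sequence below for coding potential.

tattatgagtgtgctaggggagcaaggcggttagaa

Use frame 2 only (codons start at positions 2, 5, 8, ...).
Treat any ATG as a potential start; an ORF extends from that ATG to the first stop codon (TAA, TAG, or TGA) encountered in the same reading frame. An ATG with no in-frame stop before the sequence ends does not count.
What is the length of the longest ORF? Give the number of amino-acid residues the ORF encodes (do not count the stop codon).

9

Frame 2: ATT ATG AGT GTG CTA GGG GAG CAA GGC GGT TAG — ATG at 5, stop TAG at 32 → 30 nt.
Longest: frame 2, positions 5–34, 30 nt = 10 codons = 9 aa. → 9 amino acids.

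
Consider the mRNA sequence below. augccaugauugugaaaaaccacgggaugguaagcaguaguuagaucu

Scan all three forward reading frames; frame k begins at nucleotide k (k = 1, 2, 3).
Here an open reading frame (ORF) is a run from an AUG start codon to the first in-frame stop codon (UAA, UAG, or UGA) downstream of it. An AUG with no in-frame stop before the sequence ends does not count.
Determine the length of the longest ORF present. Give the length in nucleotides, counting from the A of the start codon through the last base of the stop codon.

Frame 1: AUG CCA UGA UUG UGA AAA ACC ACG GGA UGG UAA GCA GUA GUU AGA UCU — AUG at 1, stop UGA at 7 → 9 nt.
Frame 2: UGC CAU GAU UGU GAA AAA CCA CGG GAU GGU AAG CAG UAG UUA GAU — no AUG→stop ORF.
Frame 3: GCC AUG AUU GUG AAA AAC CAC GGG AUG GUA AGC AGU AGU UAG AUC — AUG at 6, stop UAG at 42 → 39 nt; AUG at 27, stop UAG at 42 → 18 nt.
Longest: frame 3, positions 6–44, 39 nt = 13 codons = 12 aa. → 39 nucleotides.

39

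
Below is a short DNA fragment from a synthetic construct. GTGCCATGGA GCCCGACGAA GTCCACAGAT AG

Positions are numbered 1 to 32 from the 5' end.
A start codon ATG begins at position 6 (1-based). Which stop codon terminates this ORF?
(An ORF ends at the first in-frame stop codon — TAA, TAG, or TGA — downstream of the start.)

TAG

Codons from position 6: ATG (6–8), GAG (9–11), CCC (12–14), GAC (15–17), GAA (18–20), GTC (21–23), CAC (24–26), AGA (27–29), TAG (30–32).
The first in-frame stop codon is TAG.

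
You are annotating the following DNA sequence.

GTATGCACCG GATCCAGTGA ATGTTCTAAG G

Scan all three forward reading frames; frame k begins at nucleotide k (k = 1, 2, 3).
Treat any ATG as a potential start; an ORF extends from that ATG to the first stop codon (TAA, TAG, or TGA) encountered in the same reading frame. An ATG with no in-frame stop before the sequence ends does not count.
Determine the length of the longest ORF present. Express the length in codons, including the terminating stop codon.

Frame 1: GTA TGC ACC GGA TCC AGT GAA TGT TCT AAG — no ATG→stop ORF.
Frame 2: TAT GCA CCG GAT CCA GTG AAT GTT CTA AGG — no ATG→stop ORF.
Frame 3: ATG CAC CGG ATC CAG TGA ATG TTC TAA — ATG at 3, stop TGA at 18 → 18 nt; ATG at 21, stop TAA at 27 → 9 nt.
Longest: frame 3, positions 3–20, 18 nt = 6 codons = 5 aa. → 6 codons.

6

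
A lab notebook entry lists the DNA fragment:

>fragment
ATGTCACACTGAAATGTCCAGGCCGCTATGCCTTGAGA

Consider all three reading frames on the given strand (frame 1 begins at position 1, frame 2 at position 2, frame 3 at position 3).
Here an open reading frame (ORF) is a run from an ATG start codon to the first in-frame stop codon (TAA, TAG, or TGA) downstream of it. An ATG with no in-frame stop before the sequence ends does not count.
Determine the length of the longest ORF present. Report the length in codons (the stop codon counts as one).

Frame 1: ATG TCA CAC TGA AAT GTC CAG GCC GCT ATG CCT TGA — ATG at 1, stop TGA at 10 → 12 nt; ATG at 28, stop TGA at 34 → 9 nt.
Frame 2: TGT CAC ACT GAA ATG TCC AGG CCG CTA TGC CTT GAG — no ATG→stop ORF.
Frame 3: GTC ACA CTG AAA TGT CCA GGC CGC TAT GCC TTG AGA — no ATG→stop ORF.
Longest: frame 1, positions 1–12, 12 nt = 4 codons = 3 aa. → 4 codons.

4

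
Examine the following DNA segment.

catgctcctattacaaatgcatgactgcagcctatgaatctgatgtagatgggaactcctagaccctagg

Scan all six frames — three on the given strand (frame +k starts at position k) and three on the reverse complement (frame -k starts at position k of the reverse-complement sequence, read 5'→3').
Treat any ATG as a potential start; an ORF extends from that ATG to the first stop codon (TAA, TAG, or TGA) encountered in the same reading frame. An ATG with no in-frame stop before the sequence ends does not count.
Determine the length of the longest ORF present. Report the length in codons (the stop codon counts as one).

14

Reverse complement (5'→3'): CCTAGGGTCTAGGAGTTCCCATCTACATCAGATTCATAGGCTGCAGTCATGCATTTGTAATAGGAGCATG
Frame +1: CAT GCT CCT ATT ACA AAT GCA TGA CTG CAG CCT ATG AAT CTG ATG TAG ATG GGA ACT CCT AGA CCC TAG — ATG at 34, stop TAG at 46 → 15 nt; ATG at 43, stop TAG at 46 → 6 nt; ATG at 49, stop TAG at 67 → 21 nt.
Frame +2: ATG CTC CTA TTA CAA ATG CAT GAC TGC AGC CTA TGA ATC TGA TGT AGA TGG GAA CTC CTA GAC CCT AGG — ATG at 2, stop TGA at 35 → 36 nt; ATG at 17, stop TGA at 35 → 21 nt.
Frame +3: TGC TCC TAT TAC AAA TGC ATG ACT GCA GCC TAT GAA TCT GAT GTA GAT GGG AAC TCC TAG ACC CTA — ATG at 21, stop TAG at 60 → 42 nt.
Frame -1: CCT AGG GTC TAG GAG TTC CCA TCT ACA TCA GAT TCA TAG GCT GCA GTC ATG CAT TTG TAA TAG GAG CAT — ATG at 49, stop TAA at 58 → 12 nt.
Frame -2: CTA GGG TCT AGG AGT TCC CAT CTA CAT CAG ATT CAT AGG CTG CAG TCA TGC ATT TGT AAT AGG AGC ATG — no ATG→stop ORF.
Frame -3: TAG GGT CTA GGA GTT CCC ATC TAC ATC AGA TTC ATA GGC TGC AGT CAT GCA TTT GTA ATA GGA GCA — no ATG→stop ORF.
Longest: frame +3, positions 21–62, 42 nt = 14 codons = 13 aa. → 14 codons.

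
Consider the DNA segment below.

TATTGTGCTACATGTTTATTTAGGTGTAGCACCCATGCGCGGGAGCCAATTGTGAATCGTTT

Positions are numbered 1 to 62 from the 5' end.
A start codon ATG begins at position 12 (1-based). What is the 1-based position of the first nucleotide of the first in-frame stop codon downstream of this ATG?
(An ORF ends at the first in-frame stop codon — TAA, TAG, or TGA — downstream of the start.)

21

Codons from position 12: ATG (12–14), TTT (15–17), ATT (18–20), TAG (21–23).
TAG is a stop codon; it begins at position 21.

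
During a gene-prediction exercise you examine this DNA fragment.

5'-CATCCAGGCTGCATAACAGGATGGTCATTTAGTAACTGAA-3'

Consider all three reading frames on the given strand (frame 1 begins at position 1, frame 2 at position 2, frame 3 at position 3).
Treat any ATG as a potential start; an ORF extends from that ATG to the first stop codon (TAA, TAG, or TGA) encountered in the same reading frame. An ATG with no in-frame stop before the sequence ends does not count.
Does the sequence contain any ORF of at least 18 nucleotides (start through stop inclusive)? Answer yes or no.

Frame 1: CAT CCA GGC TGC ATA ACA GGA TGG TCA TTT AGT AAC TGA — no ATG→stop ORF.
Frame 2: ATC CAG GCT GCA TAA CAG GAT GGT CAT TTA GTA ACT GAA — no ATG→stop ORF.
Frame 3: TCC AGG CTG CAT AAC AGG ATG GTC ATT TAG TAA CTG — ATG at 21, stop TAG at 30 → 12 nt.
Largest ORF found is 12 nucleotides < 18, so no.

no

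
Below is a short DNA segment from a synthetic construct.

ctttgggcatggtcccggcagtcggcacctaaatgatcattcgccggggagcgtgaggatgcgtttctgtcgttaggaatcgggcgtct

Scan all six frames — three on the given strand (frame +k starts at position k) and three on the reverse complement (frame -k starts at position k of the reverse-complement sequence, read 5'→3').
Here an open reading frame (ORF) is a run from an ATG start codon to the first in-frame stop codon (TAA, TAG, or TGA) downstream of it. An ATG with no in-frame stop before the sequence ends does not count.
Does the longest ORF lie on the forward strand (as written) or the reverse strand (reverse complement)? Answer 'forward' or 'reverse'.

forward

Reverse complement (5'→3'): AGACGCCCGATTCCTAACGACAGAAACGCATCCTCACGCTCCCCGGCGAATGATCATTTAGGTGCCGACTGCCGGGACCATGCCCAAAG
Frame +1: CTT TGG GCA TGG TCC CGG CAG TCG GCA CCT AAA TGA TCA TTC GCC GGG GAG CGT GAG GAT GCG TTT CTG TCG TTA GGA ATC GGG CGT — no ATG→stop ORF.
Frame +2: TTT GGG CAT GGT CCC GGC AGT CGG CAC CTA AAT GAT CAT TCG CCG GGG AGC GTG AGG ATG CGT TTC TGT CGT TAG GAA TCG GGC GTC — ATG at 59, stop TAG at 74 → 18 nt.
Frame +3: TTG GGC ATG GTC CCG GCA GTC GGC ACC TAA ATG ATC ATT CGC CGG GGA GCG TGA GGA TGC GTT TCT GTC GTT AGG AAT CGG GCG TCT — ATG at 9, stop TAA at 30 → 24 nt; ATG at 33, stop TGA at 54 → 24 nt.
Frame -1: AGA CGC CCG ATT CCT AAC GAC AGA AAC GCA TCC TCA CGC TCC CCG GCG AAT GAT CAT TTA GGT GCC GAC TGC CGG GAC CAT GCC CAA — no ATG→stop ORF.
Frame -2: GAC GCC CGA TTC CTA ACG ACA GAA ACG CAT CCT CAC GCT CCC CGG CGA ATG ATC ATT TAG GTG CCG ACT GCC GGG ACC ATG CCC AAA — ATG at 50, stop TAG at 59 → 12 nt.
Frame -3: ACG CCC GAT TCC TAA CGA CAG AAA CGC ATC CTC ACG CTC CCC GGC GAA TGA TCA TTT AGG TGC CGA CTG CCG GGA CCA TGC CCA AAG — no ATG→stop ORF.
Forward-strand max 24 nt; reverse-strand max 12 nt. The forward strand has the longer ORF.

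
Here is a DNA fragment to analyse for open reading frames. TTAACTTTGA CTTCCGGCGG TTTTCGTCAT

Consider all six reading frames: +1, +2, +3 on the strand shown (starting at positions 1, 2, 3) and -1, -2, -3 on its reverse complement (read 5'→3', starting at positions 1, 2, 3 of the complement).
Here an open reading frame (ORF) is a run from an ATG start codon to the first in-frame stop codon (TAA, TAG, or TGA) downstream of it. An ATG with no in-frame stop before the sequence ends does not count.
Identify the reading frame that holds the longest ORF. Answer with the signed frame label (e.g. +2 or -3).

-1

Reverse complement (5'→3'): ATGACGAAAACCGCCGGAAGTCAAAGTTAA
Frame +1: TTA ACT TTG ACT TCC GGC GGT TTT CGT CAT — no ATG→stop ORF.
Frame +2: TAA CTT TGA CTT CCG GCG GTT TTC GTC — no ATG→stop ORF.
Frame +3: AAC TTT GAC TTC CGG CGG TTT TCG TCA — no ATG→stop ORF.
Frame -1: ATG ACG AAA ACC GCC GGA AGT CAA AGT TAA — ATG at 1, stop TAA at 28 → 30 nt.
Frame -2: TGA CGA AAA CCG CCG GAA GTC AAA GTT — no ATG→stop ORF.
Frame -3: GAC GAA AAC CGC CGG AAG TCA AAG TTA — no ATG→stop ORF.
Longest ORF is 30 nt in frame -1 (positions 1–30).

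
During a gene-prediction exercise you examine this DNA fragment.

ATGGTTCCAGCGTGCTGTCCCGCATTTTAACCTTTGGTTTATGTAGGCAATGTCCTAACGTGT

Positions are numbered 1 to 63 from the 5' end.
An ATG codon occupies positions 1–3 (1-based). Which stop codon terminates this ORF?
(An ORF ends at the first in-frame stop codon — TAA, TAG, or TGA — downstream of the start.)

Codons from position 1: ATG (1–3), GTT (4–6), CCA (7–9), GCG (10–12), TGC (13–15), TGT (16–18), CCC (19–21), GCA (22–24), TTT (25–27), TAA (28–30).
The first in-frame stop codon is TAA.

TAA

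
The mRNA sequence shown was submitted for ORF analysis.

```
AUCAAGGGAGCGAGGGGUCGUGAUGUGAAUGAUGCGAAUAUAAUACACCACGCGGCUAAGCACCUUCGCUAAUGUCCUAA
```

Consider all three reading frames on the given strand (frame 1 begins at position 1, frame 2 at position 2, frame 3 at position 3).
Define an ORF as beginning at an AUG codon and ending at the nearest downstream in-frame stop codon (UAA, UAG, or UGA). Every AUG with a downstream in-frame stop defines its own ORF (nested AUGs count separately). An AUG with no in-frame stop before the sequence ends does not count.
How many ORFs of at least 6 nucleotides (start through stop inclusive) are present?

4

Frame 1: AUC AAG GGA GCG AGG GGU CGU GAU GUG AAU GAU GCG AAU AUA AUA CAC CAC GCG GCU AAG CAC CUU CGC UAA UGU CCU — no AUG→stop ORF.
Frame 2: UCA AGG GAG CGA GGG GUC GUG AUG UGA AUG AUG CGA AUA UAA UAC ACC ACG CGG CUA AGC ACC UUC GCU AAU GUC CUA — AUG at 23, stop UGA at 26 → 6 nt; AUG at 29, stop UAA at 41 → 15 nt; AUG at 32, stop UAA at 41 → 12 nt.
Frame 3: CAA GGG AGC GAG GGG UCG UGA UGU GAA UGA UGC GAA UAU AAU ACA CCA CGC GGC UAA GCA CCU UCG CUA AUG UCC UAA — AUG at 72, stop UAA at 78 → 9 nt.
ORFs ≥ 6 nucleotides: frame 2 23–28 (6 nucleotides), frame 2 29–43 (15 nucleotides), frame 2 32–43 (12 nucleotides), frame 3 72–80 (9 nucleotides). Count = 4.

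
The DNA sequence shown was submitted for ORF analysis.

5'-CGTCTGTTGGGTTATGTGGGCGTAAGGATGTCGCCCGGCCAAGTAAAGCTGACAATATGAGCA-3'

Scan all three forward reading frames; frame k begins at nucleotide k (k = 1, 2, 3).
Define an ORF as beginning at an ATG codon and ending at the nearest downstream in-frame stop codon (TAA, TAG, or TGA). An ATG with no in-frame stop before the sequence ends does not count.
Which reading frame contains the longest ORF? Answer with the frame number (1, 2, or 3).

1

Frame 1: CGT CTG TTG GGT TAT GTG GGC GTA AGG ATG TCG CCC GGC CAA GTA AAG CTG ACA ATA TGA GCA — ATG at 28, stop TGA at 58 → 33 nt.
Frame 2: GTC TGT TGG GTT ATG TGG GCG TAA GGA TGT CGC CCG GCC AAG TAA AGC TGA CAA TAT GAG — ATG at 14, stop TAA at 23 → 12 nt.
Frame 3: TCT GTT GGG TTA TGT GGG CGT AAG GAT GTC GCC CGG CCA AGT AAA GCT GAC AAT ATG AGC — no ATG→stop ORF.
Longest ORF is 33 nt in frame 1 (positions 28–60).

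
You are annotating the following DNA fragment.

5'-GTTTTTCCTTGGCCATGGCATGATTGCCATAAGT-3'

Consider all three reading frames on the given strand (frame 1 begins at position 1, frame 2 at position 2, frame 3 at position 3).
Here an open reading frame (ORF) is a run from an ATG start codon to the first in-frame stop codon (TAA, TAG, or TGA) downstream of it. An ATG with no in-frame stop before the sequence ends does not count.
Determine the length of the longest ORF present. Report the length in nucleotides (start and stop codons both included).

Frame 1: GTT TTT CCT TGG CCA TGG CAT GAT TGC CAT AAG — no ATG→stop ORF.
Frame 2: TTT TTC CTT GGC CAT GGC ATG ATT GCC ATA AGT — no ATG→stop ORF.
Frame 3: TTT TCC TTG GCC ATG GCA TGA TTG CCA TAA — ATG at 15, stop TGA at 21 → 9 nt.
Longest: frame 3, positions 15–23, 9 nt = 3 codons = 2 aa. → 9 nucleotides.

9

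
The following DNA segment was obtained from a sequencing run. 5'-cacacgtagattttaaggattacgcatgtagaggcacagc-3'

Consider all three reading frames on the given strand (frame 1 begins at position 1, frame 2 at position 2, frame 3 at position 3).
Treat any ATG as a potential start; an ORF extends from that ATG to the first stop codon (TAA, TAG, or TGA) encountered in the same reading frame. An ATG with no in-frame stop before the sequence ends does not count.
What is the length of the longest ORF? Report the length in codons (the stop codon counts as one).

Frame 1: CAC ACG TAG ATT TTA AGG ATT ACG CAT GTA GAG GCA CAG — no ATG→stop ORF.
Frame 2: ACA CGT AGA TTT TAA GGA TTA CGC ATG TAG AGG CAC AGC — ATG at 26, stop TAG at 29 → 6 nt.
Frame 3: CAC GTA GAT TTT AAG GAT TAC GCA TGT AGA GGC ACA — no ATG→stop ORF.
Longest: frame 2, positions 26–31, 6 nt = 2 codons = 1 aa. → 2 codons.

2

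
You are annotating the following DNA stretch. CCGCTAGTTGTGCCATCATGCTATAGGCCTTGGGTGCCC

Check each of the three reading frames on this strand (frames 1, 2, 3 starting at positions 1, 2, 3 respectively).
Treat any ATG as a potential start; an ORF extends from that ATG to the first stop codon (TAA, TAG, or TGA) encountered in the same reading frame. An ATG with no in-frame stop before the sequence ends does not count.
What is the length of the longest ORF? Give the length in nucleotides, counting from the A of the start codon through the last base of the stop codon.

9

Frame 1: CCG CTA GTT GTG CCA TCA TGC TAT AGG CCT TGG GTG CCC — no ATG→stop ORF.
Frame 2: CGC TAG TTG TGC CAT CAT GCT ATA GGC CTT GGG TGC — no ATG→stop ORF.
Frame 3: GCT AGT TGT GCC ATC ATG CTA TAG GCC TTG GGT GCC — ATG at 18, stop TAG at 24 → 9 nt.
Longest: frame 3, positions 18–26, 9 nt = 3 codons = 2 aa. → 9 nucleotides.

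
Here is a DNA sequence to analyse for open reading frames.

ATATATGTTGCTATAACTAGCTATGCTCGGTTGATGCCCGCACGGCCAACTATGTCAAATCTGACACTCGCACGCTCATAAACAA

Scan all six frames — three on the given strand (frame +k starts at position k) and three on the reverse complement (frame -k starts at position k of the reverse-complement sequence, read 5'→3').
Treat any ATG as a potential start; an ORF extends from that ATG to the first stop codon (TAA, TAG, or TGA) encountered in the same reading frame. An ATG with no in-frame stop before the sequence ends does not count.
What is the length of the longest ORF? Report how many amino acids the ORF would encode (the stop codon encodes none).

Reverse complement (5'→3'): TTGTTTATGAGCGTGCGAGTGTCAGATTTGACATAGTTGGCCGTGCGGGCATCAACCGAGCATAGCTAGTTATAGCAACATATAT
Frame +1: ATA TAT GTT GCT ATA ACT AGC TAT GCT CGG TTG ATG CCC GCA CGG CCA ACT ATG TCA AAT CTG ACA CTC GCA CGC TCA TAA ACA — ATG at 34, stop TAA at 79 → 48 nt; ATG at 52, stop TAA at 79 → 30 nt.
Frame +2: TAT ATG TTG CTA TAA CTA GCT ATG CTC GGT TGA TGC CCG CAC GGC CAA CTA TGT CAA ATC TGA CAC TCG CAC GCT CAT AAA CAA — ATG at 5, stop TAA at 14 → 12 nt; ATG at 23, stop TGA at 32 → 12 nt.
Frame +3: ATA TGT TGC TAT AAC TAG CTA TGC TCG GTT GAT GCC CGC ACG GCC AAC TAT GTC AAA TCT GAC ACT CGC ACG CTC ATA AAC — no ATG→stop ORF.
Frame -1: TTG TTT ATG AGC GTG CGA GTG TCA GAT TTG ACA TAG TTG GCC GTG CGG GCA TCA ACC GAG CAT AGC TAG TTA TAG CAA CAT ATA — ATG at 7, stop TAG at 34 → 30 nt.
Frame -2: TGT TTA TGA GCG TGC GAG TGT CAG ATT TGA CAT AGT TGG CCG TGC GGG CAT CAA CCG AGC ATA GCT AGT TAT AGC AAC ATA TAT — no ATG→stop ORF.
Frame -3: GTT TAT GAG CGT GCG AGT GTC AGA TTT GAC ATA GTT GGC CGT GCG GGC ATC AAC CGA GCA TAG CTA GTT ATA GCA ACA TAT — no ATG→stop ORF.
Longest: frame +1, positions 34–81, 48 nt = 16 codons = 15 aa. → 15 amino acids.

15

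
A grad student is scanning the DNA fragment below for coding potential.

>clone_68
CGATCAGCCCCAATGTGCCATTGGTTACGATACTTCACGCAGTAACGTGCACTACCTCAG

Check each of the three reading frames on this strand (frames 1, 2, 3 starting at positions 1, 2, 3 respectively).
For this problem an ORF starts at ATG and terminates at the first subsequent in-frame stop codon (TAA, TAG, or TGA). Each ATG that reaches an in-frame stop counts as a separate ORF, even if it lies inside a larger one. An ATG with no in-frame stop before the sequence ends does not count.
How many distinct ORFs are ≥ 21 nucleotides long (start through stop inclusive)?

Frame 1: CGA TCA GCC CCA ATG TGC CAT TGG TTA CGA TAC TTC ACG CAG TAA CGT GCA CTA CCT CAG — ATG at 13, stop TAA at 43 → 33 nt.
Frame 2: GAT CAG CCC CAA TGT GCC ATT GGT TAC GAT ACT TCA CGC AGT AAC GTG CAC TAC CTC — no ATG→stop ORF.
Frame 3: ATC AGC CCC AAT GTG CCA TTG GTT ACG ATA CTT CAC GCA GTA ACG TGC ACT ACC TCA — no ATG→stop ORF.
ORFs ≥ 21 nucleotides: frame 1 13–45 (33 nucleotides). Count = 1.

1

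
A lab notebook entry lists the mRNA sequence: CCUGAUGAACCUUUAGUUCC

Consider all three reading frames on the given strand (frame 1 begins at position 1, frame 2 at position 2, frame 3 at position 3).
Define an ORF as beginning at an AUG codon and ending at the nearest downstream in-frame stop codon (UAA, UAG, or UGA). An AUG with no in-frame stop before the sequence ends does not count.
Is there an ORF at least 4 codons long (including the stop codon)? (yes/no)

yes

Frame 1: CCU GAU GAA CCU UUA GUU — no AUG→stop ORF.
Frame 2: CUG AUG AAC CUU UAG UUC — AUG at 5, stop UAG at 14 → 12 nt.
Frame 3: UGA UGA ACC UUU AGU UCC — no AUG→stop ORF.
Frame 2 has an ORF of 4 codons (positions 5–16) ≥ 4, so yes.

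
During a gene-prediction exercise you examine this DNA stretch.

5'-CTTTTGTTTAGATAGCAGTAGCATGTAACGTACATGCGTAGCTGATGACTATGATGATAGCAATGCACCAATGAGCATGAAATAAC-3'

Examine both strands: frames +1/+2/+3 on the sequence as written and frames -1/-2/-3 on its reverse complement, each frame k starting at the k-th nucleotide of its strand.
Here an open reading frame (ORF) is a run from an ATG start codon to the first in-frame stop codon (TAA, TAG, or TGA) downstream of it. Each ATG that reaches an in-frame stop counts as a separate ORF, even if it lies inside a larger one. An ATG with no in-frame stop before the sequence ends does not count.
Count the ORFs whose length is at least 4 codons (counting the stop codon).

7

Reverse complement (5'→3'): GTTATTTCATGCTCATTGGTGCATTGCTATCATCATAGTCATCAGCTACGCATGTACGTTACATGCTACTGCTATCTAAACAAAAG
Frame +1: CTT TTG TTT AGA TAG CAG TAG CAT GTA ACG TAC ATG CGT AGC TGA TGA CTA TGA TGA TAG CAA TGC ACC AAT GAG CAT GAA ATA — ATG at 34, stop TGA at 43 → 12 nt.
Frame +2: TTT TGT TTA GAT AGC AGT AGC ATG TAA CGT ACA TGC GTA GCT GAT GAC TAT GAT GAT AGC AAT GCA CCA ATG AGC ATG AAA TAA — ATG at 23, stop TAA at 26 → 6 nt; ATG at 71, stop TAA at 83 → 15 nt; ATG at 77, stop TAA at 83 → 9 nt.
Frame +3: TTT GTT TAG ATA GCA GTA GCA TGT AAC GTA CAT GCG TAG CTG ATG ACT ATG ATG ATA GCA ATG CAC CAA TGA GCA TGA AAT AAC — ATG at 45, stop TGA at 72 → 30 nt; ATG at 51, stop TGA at 72 → 24 nt; ATG at 54, stop TGA at 72 → 21 nt; ATG at 63, stop TGA at 72 → 12 nt.
Frame -1: GTT ATT TCA TGC TCA TTG GTG CAT TGC TAT CAT CAT AGT CAT CAG CTA CGC ATG TAC GTT ACA TGC TAC TGC TAT CTA AAC AAA — no ATG→stop ORF.
Frame -2: TTA TTT CAT GCT CAT TGG TGC ATT GCT ATC ATC ATA GTC ATC AGC TAC GCA TGT ACG TTA CAT GCT ACT GCT ATC TAA ACA AAA — no ATG→stop ORF.
Frame -3: TAT TTC ATG CTC ATT GGT GCA TTG CTA TCA TCA TAG TCA TCA GCT ACG CAT GTA CGT TAC ATG CTA CTG CTA TCT AAA CAA AAG — ATG at 9, stop TAG at 36 → 30 nt.
ORFs ≥ 4 codons: frame +1 34–45 (4 codons), frame +2 71–85 (5 codons), frame +3 45–74 (10 codons), frame +3 51–74 (8 codons), frame +3 54–74 (7 codons), frame +3 63–74 (4 codons), frame -3 9–38 (10 codons). Count = 7.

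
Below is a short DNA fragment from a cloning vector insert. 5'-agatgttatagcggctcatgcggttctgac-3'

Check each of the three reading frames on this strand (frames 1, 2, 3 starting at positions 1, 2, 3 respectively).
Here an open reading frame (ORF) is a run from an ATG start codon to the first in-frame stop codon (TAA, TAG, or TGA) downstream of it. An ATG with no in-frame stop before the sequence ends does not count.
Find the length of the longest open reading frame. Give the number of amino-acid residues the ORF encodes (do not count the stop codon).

3

Frame 1: AGA TGT TAT AGC GGC TCA TGC GGT TCT GAC — no ATG→stop ORF.
Frame 2: GAT GTT ATA GCG GCT CAT GCG GTT CTG — no ATG→stop ORF.
Frame 3: ATG TTA TAG CGG CTC ATG CGG TTC TGA — ATG at 3, stop TAG at 9 → 9 nt; ATG at 18, stop TGA at 27 → 12 nt.
Longest: frame 3, positions 18–29, 12 nt = 4 codons = 3 aa. → 3 amino acids.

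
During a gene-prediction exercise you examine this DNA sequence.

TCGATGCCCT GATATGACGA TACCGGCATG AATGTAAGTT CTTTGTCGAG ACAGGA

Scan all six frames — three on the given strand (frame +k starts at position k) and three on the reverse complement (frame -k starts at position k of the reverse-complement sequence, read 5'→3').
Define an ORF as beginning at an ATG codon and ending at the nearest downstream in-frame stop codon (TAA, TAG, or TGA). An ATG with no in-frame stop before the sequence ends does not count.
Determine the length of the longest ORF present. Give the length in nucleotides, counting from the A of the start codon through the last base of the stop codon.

Reverse complement (5'→3'): TCCTGTCTCGACAAAGAACTTACATTCATGCCGGTATCGTCATATCAGGGCATCGA
Frame +1: TCG ATG CCC TGA TAT GAC GAT ACC GGC ATG AAT GTA AGT TCT TTG TCG AGA CAG — ATG at 4, stop TGA at 10 → 9 nt.
Frame +2: CGA TGC CCT GAT ATG ACG ATA CCG GCA TGA ATG TAA GTT CTT TGT CGA GAC AGG — ATG at 14, stop TGA at 29 → 18 nt; ATG at 32, stop TAA at 35 → 6 nt.
Frame +3: GAT GCC CTG ATA TGA CGA TAC CGG CAT GAA TGT AAG TTC TTT GTC GAG ACA GGA — no ATG→stop ORF.
Frame -1: TCC TGT CTC GAC AAA GAA CTT ACA TTC ATG CCG GTA TCG TCA TAT CAG GGC ATC — no ATG→stop ORF.
Frame -2: CCT GTC TCG ACA AAG AAC TTA CAT TCA TGC CGG TAT CGT CAT ATC AGG GCA TCG — no ATG→stop ORF.
Frame -3: CTG TCT CGA CAA AGA ACT TAC ATT CAT GCC GGT ATC GTC ATA TCA GGG CAT CGA — no ATG→stop ORF.
Longest: frame +2, positions 14–31, 18 nt = 6 codons = 5 aa. → 18 nucleotides.

18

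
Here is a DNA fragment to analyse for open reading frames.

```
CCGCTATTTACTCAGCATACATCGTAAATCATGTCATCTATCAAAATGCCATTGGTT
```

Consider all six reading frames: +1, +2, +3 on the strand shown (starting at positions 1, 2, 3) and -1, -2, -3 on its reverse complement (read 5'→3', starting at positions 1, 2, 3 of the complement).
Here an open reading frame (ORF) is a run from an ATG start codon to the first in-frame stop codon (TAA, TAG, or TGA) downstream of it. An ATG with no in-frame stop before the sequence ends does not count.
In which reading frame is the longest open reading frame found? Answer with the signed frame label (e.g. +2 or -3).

Reverse complement (5'→3'): AACCAATGGCATTTTGATAGATGACATGATTTACGATGTATGCTGAGTAAATAGCGG
Frame +1: CCG CTA TTT ACT CAG CAT ACA TCG TAA ATC ATG TCA TCT ATC AAA ATG CCA TTG GTT — no ATG→stop ORF.
Frame +2: CGC TAT TTA CTC AGC ATA CAT CGT AAA TCA TGT CAT CTA TCA AAA TGC CAT TGG — no ATG→stop ORF.
Frame +3: GCT ATT TAC TCA GCA TAC ATC GTA AAT CAT GTC ATC TAT CAA AAT GCC ATT GGT — no ATG→stop ORF.
Frame -1: AAC CAA TGG CAT TTT GAT AGA TGA CAT GAT TTA CGA TGT ATG CTG AGT AAA TAG CGG — ATG at 40, stop TAG at 52 → 15 nt.
Frame -2: ACC AAT GGC ATT TTG ATA GAT GAC ATG ATT TAC GAT GTA TGC TGA GTA AAT AGC — ATG at 26, stop TGA at 44 → 21 nt.
Frame -3: CCA ATG GCA TTT TGA TAG ATG ACA TGA TTT ACG ATG TAT GCT GAG TAA ATA GCG — ATG at 6, stop TGA at 15 → 12 nt; ATG at 21, stop TGA at 27 → 9 nt; ATG at 36, stop TAA at 48 → 15 nt.
Longest ORF is 21 nt in frame -2 (positions 26–46).

-2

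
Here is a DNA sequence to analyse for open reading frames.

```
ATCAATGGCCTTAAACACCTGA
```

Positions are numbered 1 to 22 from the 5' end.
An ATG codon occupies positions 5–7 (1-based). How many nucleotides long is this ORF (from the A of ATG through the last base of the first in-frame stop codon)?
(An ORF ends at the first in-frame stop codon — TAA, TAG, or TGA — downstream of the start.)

Codons from position 5: ATG (5–7), GCC (8–10), TTA (11–13), AAC (14–16), ACC (17–19), TGA (20–22).
TGA is the first in-frame stop; ORF spans 5–22, 18 nucleotides.

18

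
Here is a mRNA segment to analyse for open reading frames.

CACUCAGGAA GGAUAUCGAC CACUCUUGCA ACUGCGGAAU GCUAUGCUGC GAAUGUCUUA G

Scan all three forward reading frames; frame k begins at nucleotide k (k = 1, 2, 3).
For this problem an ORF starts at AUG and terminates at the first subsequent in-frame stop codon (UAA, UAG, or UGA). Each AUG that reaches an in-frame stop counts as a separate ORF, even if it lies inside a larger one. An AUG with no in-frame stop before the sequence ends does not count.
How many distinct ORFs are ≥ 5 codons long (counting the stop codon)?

1

Frame 1: CAC UCA GGA AGG AUA UCG ACC ACU CUU GCA ACU GCG GAA UGC UAU GCU GCG AAU GUC UUA — no AUG→stop ORF.
Frame 2: ACU CAG GAA GGA UAU CGA CCA CUC UUG CAA CUG CGG AAU GCU AUG CUG CGA AUG UCU UAG — AUG at 44, stop UAG at 59 → 18 nt; AUG at 53, stop UAG at 59 → 9 nt.
Frame 3: CUC AGG AAG GAU AUC GAC CAC UCU UGC AAC UGC GGA AUG CUA UGC UGC GAA UGU CUU — no AUG→stop ORF.
ORFs ≥ 5 codons: frame 2 44–61 (6 codons). Count = 1.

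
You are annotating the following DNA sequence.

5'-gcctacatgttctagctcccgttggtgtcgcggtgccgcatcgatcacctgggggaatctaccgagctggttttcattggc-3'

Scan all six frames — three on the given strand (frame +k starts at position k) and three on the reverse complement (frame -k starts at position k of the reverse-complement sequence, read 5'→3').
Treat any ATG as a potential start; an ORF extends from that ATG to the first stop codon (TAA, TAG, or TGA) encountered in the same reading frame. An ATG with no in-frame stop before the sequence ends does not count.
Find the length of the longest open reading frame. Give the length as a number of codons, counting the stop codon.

11

Reverse complement (5'→3'): GCCAATGAAAACCAGCTCGGTAGATTCCCCCAGGTGATCGATGCGGCACCGCGACACCAACGGGAGCTAGAACATGTAGGC
Frame +1: GCC TAC ATG TTC TAG CTC CCG TTG GTG TCG CGG TGC CGC ATC GAT CAC CTG GGG GAA TCT ACC GAG CTG GTT TTC ATT GGC — ATG at 7, stop TAG at 13 → 9 nt.
Frame +2: CCT ACA TGT TCT AGC TCC CGT TGG TGT CGC GGT GCC GCA TCG ATC ACC TGG GGG AAT CTA CCG AGC TGG TTT TCA TTG — no ATG→stop ORF.
Frame +3: CTA CAT GTT CTA GCT CCC GTT GGT GTC GCG GTG CCG CAT CGA TCA CCT GGG GGA ATC TAC CGA GCT GGT TTT CAT TGG — no ATG→stop ORF.
Frame -1: GCC AAT GAA AAC CAG CTC GGT AGA TTC CCC CAG GTG ATC GAT GCG GCA CCG CGA CAC CAA CGG GAG CTA GAA CAT GTA GGC — no ATG→stop ORF.
Frame -2: CCA ATG AAA ACC AGC TCG GTA GAT TCC CCC AGG TGA TCG ATG CGG CAC CGC GAC ACC AAC GGG AGC TAG AAC ATG TAG — ATG at 5, stop TGA at 35 → 33 nt; ATG at 41, stop TAG at 68 → 30 nt; ATG at 74, stop TAG at 77 → 6 nt.
Frame -3: CAA TGA AAA CCA GCT CGG TAG ATT CCC CCA GGT GAT CGA TGC GGC ACC GCG ACA CCA ACG GGA GCT AGA ACA TGT AGG — no ATG→stop ORF.
Longest: frame -2, positions 5–37, 33 nt = 11 codons = 10 aa. → 11 codons.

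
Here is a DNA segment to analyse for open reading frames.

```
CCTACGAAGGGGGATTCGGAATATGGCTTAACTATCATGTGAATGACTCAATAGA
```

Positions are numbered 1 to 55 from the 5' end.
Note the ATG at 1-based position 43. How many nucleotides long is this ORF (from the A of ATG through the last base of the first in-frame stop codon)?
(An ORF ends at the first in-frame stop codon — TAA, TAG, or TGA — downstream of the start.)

12

Codons from position 43: ATG (43–45), ACT (46–48), CAA (49–51), TAG (52–54).
TAG is the first in-frame stop; ORF spans 43–54, 12 nucleotides.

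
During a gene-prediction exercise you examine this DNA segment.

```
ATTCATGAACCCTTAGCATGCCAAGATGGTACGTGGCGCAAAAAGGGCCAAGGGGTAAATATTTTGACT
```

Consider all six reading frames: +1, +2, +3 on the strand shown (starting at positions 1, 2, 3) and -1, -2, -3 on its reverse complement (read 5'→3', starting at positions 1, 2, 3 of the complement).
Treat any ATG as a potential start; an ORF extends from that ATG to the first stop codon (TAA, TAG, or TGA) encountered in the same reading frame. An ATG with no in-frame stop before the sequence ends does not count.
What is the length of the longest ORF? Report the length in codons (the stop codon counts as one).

11

Reverse complement (5'→3'): AGTCAAAATATTTACCCCTTGGCCCTTTTTGCGCCACGTACCATCTTGGCATGCTAAGGGTTCATGAAT
Frame +1: ATT CAT GAA CCC TTA GCA TGC CAA GAT GGT ACG TGG CGC AAA AAG GGC CAA GGG GTA AAT ATT TTG ACT — no ATG→stop ORF.
Frame +2: TTC ATG AAC CCT TAG CAT GCC AAG ATG GTA CGT GGC GCA AAA AGG GCC AAG GGG TAA ATA TTT TGA — ATG at 5, stop TAG at 14 → 12 nt; ATG at 26, stop TAA at 56 → 33 nt.
Frame +3: TCA TGA ACC CTT AGC ATG CCA AGA TGG TAC GTG GCG CAA AAA GGG CCA AGG GGT AAA TAT TTT GAC — no ATG→stop ORF.
Frame -1: AGT CAA AAT ATT TAC CCC TTG GCC CTT TTT GCG CCA CGT ACC ATC TTG GCA TGC TAA GGG TTC ATG AAT — no ATG→stop ORF.
Frame -2: GTC AAA ATA TTT ACC CCT TGG CCC TTT TTG CGC CAC GTA CCA TCT TGG CAT GCT AAG GGT TCA TGA — no ATG→stop ORF.
Frame -3: TCA AAA TAT TTA CCC CTT GGC CCT TTT TGC GCC ACG TAC CAT CTT GGC ATG CTA AGG GTT CAT GAA — no ATG→stop ORF.
Longest: frame +2, positions 26–58, 33 nt = 11 codons = 10 aa. → 11 codons.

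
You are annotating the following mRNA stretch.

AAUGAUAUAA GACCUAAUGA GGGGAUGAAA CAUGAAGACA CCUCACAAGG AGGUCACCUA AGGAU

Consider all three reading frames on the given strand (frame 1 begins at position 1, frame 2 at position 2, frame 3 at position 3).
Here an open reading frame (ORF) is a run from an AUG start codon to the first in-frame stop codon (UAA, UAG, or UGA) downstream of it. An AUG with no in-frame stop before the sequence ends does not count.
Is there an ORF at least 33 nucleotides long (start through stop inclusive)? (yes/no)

Frame 1: AAU GAU AUA AGA CCU AAU GAG GGG AUG AAA CAU GAA GAC ACC UCA CAA GGA GGU CAC CUA AGG — no AUG→stop ORF.
Frame 2: AUG AUA UAA GAC CUA AUG AGG GGA UGA AAC AUG AAG ACA CCU CAC AAG GAG GUC ACC UAA GGA — AUG at 2, stop UAA at 8 → 9 nt; AUG at 17, stop UGA at 26 → 12 nt; AUG at 32, stop UAA at 59 → 30 nt.
Frame 3: UGA UAU AAG ACC UAA UGA GGG GAU GAA ACA UGA AGA CAC CUC ACA AGG AGG UCA CCU AAG GAU — no AUG→stop ORF.
Largest ORF found is 30 nucleotides < 33, so no.

no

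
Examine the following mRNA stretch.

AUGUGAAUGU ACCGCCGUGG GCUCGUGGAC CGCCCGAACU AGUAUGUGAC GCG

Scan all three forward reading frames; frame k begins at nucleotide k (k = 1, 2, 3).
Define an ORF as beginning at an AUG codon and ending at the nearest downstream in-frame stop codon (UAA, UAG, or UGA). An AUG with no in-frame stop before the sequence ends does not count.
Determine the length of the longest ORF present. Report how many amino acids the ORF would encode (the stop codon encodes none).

Frame 1: AUG UGA AUG UAC CGC CGU GGG CUC GUG GAC CGC CCG AAC UAG UAU GUG ACG — AUG at 1, stop UGA at 4 → 6 nt; AUG at 7, stop UAG at 40 → 36 nt.
Frame 2: UGU GAA UGU ACC GCC GUG GGC UCG UGG ACC GCC CGA ACU AGU AUG UGA CGC — AUG at 44, stop UGA at 47 → 6 nt.
Frame 3: GUG AAU GUA CCG CCG UGG GCU CGU GGA CCG CCC GAA CUA GUA UGU GAC GCG — no AUG→stop ORF.
Longest: frame 1, positions 7–42, 36 nt = 12 codons = 11 aa. → 11 amino acids.

11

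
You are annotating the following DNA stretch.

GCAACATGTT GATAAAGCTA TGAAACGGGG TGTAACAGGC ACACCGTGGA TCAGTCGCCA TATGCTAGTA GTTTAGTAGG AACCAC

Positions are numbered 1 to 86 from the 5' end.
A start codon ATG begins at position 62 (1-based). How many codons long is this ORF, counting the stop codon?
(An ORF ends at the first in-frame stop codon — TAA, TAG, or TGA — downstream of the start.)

5

Codons from position 62: ATG (62–64), CTA (65–67), GTA (68–70), GTT (71–73), TAG (74–76).
TAG is the first in-frame stop; that's 5 codons including the stop.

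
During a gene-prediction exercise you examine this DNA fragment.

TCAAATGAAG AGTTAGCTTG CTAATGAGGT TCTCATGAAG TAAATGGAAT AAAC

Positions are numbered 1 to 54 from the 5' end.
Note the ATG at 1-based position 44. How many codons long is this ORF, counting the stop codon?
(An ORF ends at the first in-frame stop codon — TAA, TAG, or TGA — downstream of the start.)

3

Codons from position 44: ATG (44–46), GAA (47–49), TAA (50–52).
TAA is the first in-frame stop; that's 3 codons including the stop.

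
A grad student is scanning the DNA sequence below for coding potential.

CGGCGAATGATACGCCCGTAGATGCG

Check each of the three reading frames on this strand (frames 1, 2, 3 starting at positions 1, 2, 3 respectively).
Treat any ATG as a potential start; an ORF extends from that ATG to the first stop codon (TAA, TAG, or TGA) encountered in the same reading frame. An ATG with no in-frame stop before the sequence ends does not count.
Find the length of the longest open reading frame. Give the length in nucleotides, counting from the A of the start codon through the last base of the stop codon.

15

Frame 1: CGG CGA ATG ATA CGC CCG TAG ATG — ATG at 7, stop TAG at 19 → 15 nt.
Frame 2: GGC GAA TGA TAC GCC CGT AGA TGC — no ATG→stop ORF.
Frame 3: GCG AAT GAT ACG CCC GTA GAT GCG — no ATG→stop ORF.
Longest: frame 1, positions 7–21, 15 nt = 5 codons = 4 aa. → 15 nucleotides.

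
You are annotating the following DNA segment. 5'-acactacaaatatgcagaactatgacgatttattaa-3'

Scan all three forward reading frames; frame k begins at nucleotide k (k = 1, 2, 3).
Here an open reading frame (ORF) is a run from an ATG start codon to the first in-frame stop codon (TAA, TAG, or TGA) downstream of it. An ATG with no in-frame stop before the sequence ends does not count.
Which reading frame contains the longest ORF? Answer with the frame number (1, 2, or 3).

1

Frame 1: ACA CTA CAA ATA TGC AGA ACT ATG ACG ATT TAT TAA — ATG at 22, stop TAA at 34 → 15 nt.
Frame 2: CAC TAC AAA TAT GCA GAA CTA TGA CGA TTT ATT — no ATG→stop ORF.
Frame 3: ACT ACA AAT ATG CAG AAC TAT GAC GAT TTA TTA — no ATG→stop ORF.
Longest ORF is 15 nt in frame 1 (positions 22–36).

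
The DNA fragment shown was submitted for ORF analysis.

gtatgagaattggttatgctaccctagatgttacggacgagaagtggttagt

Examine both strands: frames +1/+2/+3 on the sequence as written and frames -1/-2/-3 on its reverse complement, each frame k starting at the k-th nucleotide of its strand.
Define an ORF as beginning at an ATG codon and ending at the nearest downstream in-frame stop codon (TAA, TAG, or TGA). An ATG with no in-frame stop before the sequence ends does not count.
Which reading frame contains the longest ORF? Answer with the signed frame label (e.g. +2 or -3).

Reverse complement (5'→3'): ACTAACCACTTCTCGTCCGTAACATCTAGGGTAGCATAACCAATTCTCATAC
Frame +1: GTA TGA GAA TTG GTT ATG CTA CCC TAG ATG TTA CGG ACG AGA AGT GGT TAG — ATG at 16, stop TAG at 25 → 12 nt; ATG at 28, stop TAG at 49 → 24 nt.
Frame +2: TAT GAG AAT TGG TTA TGC TAC CCT AGA TGT TAC GGA CGA GAA GTG GTT AGT — no ATG→stop ORF.
Frame +3: ATG AGA ATT GGT TAT GCT ACC CTA GAT GTT ACG GAC GAG AAG TGG TTA — no ATG→stop ORF.
Frame -1: ACT AAC CAC TTC TCG TCC GTA ACA TCT AGG GTA GCA TAA CCA ATT CTC ATA — no ATG→stop ORF.
Frame -2: CTA ACC ACT TCT CGT CCG TAA CAT CTA GGG TAG CAT AAC CAA TTC TCA TAC — no ATG→stop ORF.
Frame -3: TAA CCA CTT CTC GTC CGT AAC ATC TAG GGT AGC ATA ACC AAT TCT CAT — no ATG→stop ORF.
Longest ORF is 24 nt in frame +1 (positions 28–51).

+1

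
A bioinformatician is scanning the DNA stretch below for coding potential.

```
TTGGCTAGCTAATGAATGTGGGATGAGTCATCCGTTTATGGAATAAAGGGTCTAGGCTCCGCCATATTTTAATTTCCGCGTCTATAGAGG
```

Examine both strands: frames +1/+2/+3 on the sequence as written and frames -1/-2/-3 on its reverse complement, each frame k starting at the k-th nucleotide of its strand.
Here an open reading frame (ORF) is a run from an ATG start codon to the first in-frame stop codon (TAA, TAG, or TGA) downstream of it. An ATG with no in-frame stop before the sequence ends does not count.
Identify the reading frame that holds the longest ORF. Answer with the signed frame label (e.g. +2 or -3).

Reverse complement (5'→3'): CCTCTATAGACGCGGAAATTAAAATATGGCGGAGCCTAGACCCTTTATTCCATAAACGGATGACTCATCCCACATTCATTAGCTAGCCAA
Frame +1: TTG GCT AGC TAA TGA ATG TGG GAT GAG TCA TCC GTT TAT GGA ATA AAG GGT CTA GGC TCC GCC ATA TTT TAA TTT CCG CGT CTA TAG AGG — ATG at 16, stop TAA at 70 → 57 nt.
Frame +2: TGG CTA GCT AAT GAA TGT GGG ATG AGT CAT CCG TTT ATG GAA TAA AGG GTC TAG GCT CCG CCA TAT TTT AAT TTC CGC GTC TAT AGA — ATG at 23, stop TAA at 44 → 24 nt; ATG at 38, stop TAA at 44 → 9 nt.
Frame +3: GGC TAG CTA ATG AAT GTG GGA TGA GTC ATC CGT TTA TGG AAT AAA GGG TCT AGG CTC CGC CAT ATT TTA ATT TCC GCG TCT ATA GAG — ATG at 12, stop TGA at 24 → 15 nt.
Frame -1: CCT CTA TAG ACG CGG AAA TTA AAA TAT GGC GGA GCC TAG ACC CTT TAT TCC ATA AAC GGA TGA CTC ATC CCA CAT TCA TTA GCT AGC CAA — no ATG→stop ORF.
Frame -2: CTC TAT AGA CGC GGA AAT TAA AAT ATG GCG GAG CCT AGA CCC TTT ATT CCA TAA ACG GAT GAC TCA TCC CAC ATT CAT TAG CTA GCC — ATG at 26, stop TAA at 53 → 30 nt.
Frame -3: TCT ATA GAC GCG GAA ATT AAA ATA TGG CGG AGC CTA GAC CCT TTA TTC CAT AAA CGG ATG ACT CAT CCC ACA TTC ATT AGC TAG CCA — ATG at 60, stop TAG at 84 → 27 nt.
Longest ORF is 57 nt in frame +1 (positions 16–72).

+1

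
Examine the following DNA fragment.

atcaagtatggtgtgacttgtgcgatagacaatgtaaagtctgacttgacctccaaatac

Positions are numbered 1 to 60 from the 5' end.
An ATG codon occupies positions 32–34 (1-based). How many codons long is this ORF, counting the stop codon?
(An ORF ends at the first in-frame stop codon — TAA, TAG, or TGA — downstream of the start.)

Codons from position 32: ATG (32–34), TAA (35–37).
TAA is the first in-frame stop; that's 2 codons including the stop.

2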